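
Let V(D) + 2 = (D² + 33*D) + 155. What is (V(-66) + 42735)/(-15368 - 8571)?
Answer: -1218/647 ≈ -1.8825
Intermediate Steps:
V(D) = 153 + D² + 33*D (V(D) = -2 + ((D² + 33*D) + 155) = -2 + (155 + D² + 33*D) = 153 + D² + 33*D)
(V(-66) + 42735)/(-15368 - 8571) = ((153 + (-66)² + 33*(-66)) + 42735)/(-15368 - 8571) = ((153 + 4356 - 2178) + 42735)/(-23939) = (2331 + 42735)*(-1/23939) = 45066*(-1/23939) = -1218/647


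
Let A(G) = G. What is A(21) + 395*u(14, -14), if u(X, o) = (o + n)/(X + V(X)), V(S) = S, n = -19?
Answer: -12447/28 ≈ -444.54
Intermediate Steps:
u(X, o) = (-19 + o)/(2*X) (u(X, o) = (o - 19)/(X + X) = (-19 + o)/((2*X)) = (-19 + o)*(1/(2*X)) = (-19 + o)/(2*X))
A(21) + 395*u(14, -14) = 21 + 395*((½)*(-19 - 14)/14) = 21 + 395*((½)*(1/14)*(-33)) = 21 + 395*(-33/28) = 21 - 13035/28 = -12447/28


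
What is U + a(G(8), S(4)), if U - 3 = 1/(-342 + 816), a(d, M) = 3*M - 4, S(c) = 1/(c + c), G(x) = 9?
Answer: -1181/1896 ≈ -0.62289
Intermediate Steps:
S(c) = 1/(2*c)
a(d, M) = -4 + 3*M
U = 1423/474 (U = 3 + 1/(-342 + 816) = 3 + 1/474 = 1423/474 ≈ 3.0021)
U + a(G(8), S(4)) = 1423/474 + (-4 + 3*((1/2)/4)) = 1423/474 + (-4 + 3*((1/2)*(1/4))) = 1423/474 + (-4 + 3*(1/8)) = 1423/474 + (-4 + 3/8) = 1423/474 - 29/8 = -1181/1896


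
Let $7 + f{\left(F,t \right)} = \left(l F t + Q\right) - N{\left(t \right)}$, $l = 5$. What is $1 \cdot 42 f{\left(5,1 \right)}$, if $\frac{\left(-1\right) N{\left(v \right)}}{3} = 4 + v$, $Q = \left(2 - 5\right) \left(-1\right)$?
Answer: $1512$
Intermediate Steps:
$Q = 3$ ($Q = \left(-3\right) \left(-1\right) = 3$)
$N{\left(v \right)} = -12 - 3 v$ ($N{\left(v \right)} = - 3 \left(4 + v\right) = -12 - 3 v$)
$f{\left(F,t \right)} = 8 + 3 t + 5 F t$ ($f{\left(F,t \right)} = -7 - \left(-15 - 3 t - 5 F t\right) = -7 + \left(\left(5 F t + 3\right) + \left(12 + 3 t\right)\right) = -7 + \left(\left(3 + 5 F t\right) + \left(12 + 3 t\right)\right) = -7 + \left(15 + 3 t + 5 F t\right) = 8 + 3 t + 5 F t$)
$1 \cdot 42 f{\left(5,1 \right)} = 1 \cdot 42 \left(8 + 3 \cdot 1 + 5 \cdot 5 \cdot 1\right) = 42 \left(8 + 3 + 25\right) = 42 \cdot 36 = 1512$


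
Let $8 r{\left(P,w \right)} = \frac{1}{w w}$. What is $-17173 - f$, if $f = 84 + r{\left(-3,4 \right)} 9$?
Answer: $- \frac{2208905}{128} \approx -17257.0$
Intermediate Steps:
$r{\left(P,w \right)} = \frac{1}{8 w^{2}}$ ($r{\left(P,w \right)} = \frac{1}{8 w w} = \frac{1}{8 w^{2}}$)
$f = \frac{10761}{128}$ ($f = 84 + \frac{1}{8 \cdot 16} \cdot 9 = 84 + \frac{1}{8} \cdot \frac{1}{16} \cdot 9 = 84 + \frac{1}{128} \cdot 9 = 84 + \frac{9}{128} = \frac{10761}{128} \approx 84.07$)
$-17173 - f = -17173 - \frac{10761}{128} = - \frac{2208905}{128}$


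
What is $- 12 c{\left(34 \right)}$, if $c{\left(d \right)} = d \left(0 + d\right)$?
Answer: $-13872$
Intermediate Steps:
$c{\left(d \right)} = d^{2}$ ($c{\left(d \right)} = d d = d^{2}$)
$- 12 c{\left(34 \right)} = - 12 \cdot 34^{2} = \left(-12\right) 1156 = -13872$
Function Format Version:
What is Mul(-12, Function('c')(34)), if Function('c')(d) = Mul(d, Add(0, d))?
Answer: -13872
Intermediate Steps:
Function('c')(d) = Pow(d, 2) (Function('c')(d) = Mul(d, d) = Pow(d, 2))
Mul(-12, Function('c')(34)) = Mul(-12, Pow(34, 2)) = Mul(-12, 1156) = -13872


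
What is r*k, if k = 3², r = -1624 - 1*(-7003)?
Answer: 48411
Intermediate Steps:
r = 5379 (r = -1624 + 7003 = 5379)
k = 9
r*k = 5379*9 = 48411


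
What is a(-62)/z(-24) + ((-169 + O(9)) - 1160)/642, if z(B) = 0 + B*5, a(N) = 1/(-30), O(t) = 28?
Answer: -780493/385200 ≈ -2.0262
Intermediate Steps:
a(N) = -1/30
z(B) = 5*B (z(B) = 0 + 5*B = 5*B)
a(-62)/z(-24) + ((-169 + O(9)) - 1160)/642 = -1/(30*(5*(-24))) + ((-169 + 28) - 1160)/642 = -1/30/(-120) + (-141 - 1160)*(1/642) = -1/30*(-1/120) - 1301*1/642 = 1/3600 - 1301/642 = -780493/385200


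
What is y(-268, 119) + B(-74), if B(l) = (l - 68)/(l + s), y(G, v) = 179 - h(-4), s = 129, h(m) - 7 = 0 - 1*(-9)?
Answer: 8823/55 ≈ 160.42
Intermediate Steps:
h(m) = 16 (h(m) = 7 + (0 - 1*(-9)) = 7 + (0 + 9) = 7 + 9 = 16)
y(G, v) = 163 (y(G, v) = 179 - 1*16 = 179 - 16 = 163)
B(l) = (-68 + l)/(129 + l) (B(l) = (l - 68)/(l + 129) = (-68 + l)/(129 + l))
y(-268, 119) + B(-74) = 163 + (-68 - 74)/(129 - 74) = 163 - 142/55 = 8823/55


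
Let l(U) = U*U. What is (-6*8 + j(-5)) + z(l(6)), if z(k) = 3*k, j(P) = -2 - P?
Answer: 63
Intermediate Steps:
l(U) = U**2
(-6*8 + j(-5)) + z(l(6)) = (-6*8 + (-2 - 1*(-5))) + 3*6**2 = (-48 + (-2 + 5)) + 3*36 = (-48 + 3) + 108 = -45 + 108 = 63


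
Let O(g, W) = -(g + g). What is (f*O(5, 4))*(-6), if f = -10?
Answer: -600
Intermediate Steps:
O(g, W) = -2*g
(f*O(5, 4))*(-6) = -(-20)*5*(-6) = -10*(-10)*(-6) = 100*(-6) = -600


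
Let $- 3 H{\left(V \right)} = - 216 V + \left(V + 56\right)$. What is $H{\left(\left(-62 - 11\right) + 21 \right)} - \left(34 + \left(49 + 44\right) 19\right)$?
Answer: $- \frac{16639}{3} \approx -5546.3$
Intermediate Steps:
$H{\left(V \right)} = - \frac{56}{3} + \frac{215 V}{3}$ ($H{\left(V \right)} = - \frac{- 216 V + \left(V + 56\right)}{3} = - \frac{- 216 V + \left(56 + V\right)}{3} = - \frac{56 - 215 V}{3} = - \frac{56}{3} + \frac{215 V}{3}$)
$H{\left(\left(-62 - 11\right) + 21 \right)} - \left(34 + \left(49 + 44\right) 19\right) = \left(- \frac{56}{3} + \frac{215 \left(\left(-62 - 11\right) + 21\right)}{3}\right) - \left(34 + \left(49 + 44\right) 19\right) = \left(- \frac{56}{3} + \frac{215 \left(-73 + 21\right)}{3}\right) - \left(34 + 93 \cdot 19\right) = \left(- \frac{56}{3} + \frac{215}{3} \left(-52\right)\right) - \left(34 + 1767\right) = \left(- \frac{56}{3} - \frac{11180}{3}\right) - 1801 = - \frac{11236}{3} - 1801 = - \frac{16639}{3}$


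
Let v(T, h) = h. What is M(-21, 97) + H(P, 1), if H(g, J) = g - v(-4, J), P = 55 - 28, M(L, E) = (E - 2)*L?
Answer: -1969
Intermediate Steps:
M(L, E) = L*(-2 + E) (M(L, E) = (-2 + E)*L = L*(-2 + E))
P = 27
H(g, J) = g - J
M(-21, 97) + H(P, 1) = -21*(-2 + 97) + (27 - 1*1) = -21*95 + (27 - 1) = -1995 + 26 = -1969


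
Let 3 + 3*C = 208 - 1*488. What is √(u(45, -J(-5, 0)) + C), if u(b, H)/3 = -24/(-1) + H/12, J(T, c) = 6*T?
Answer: I*√534/6 ≈ 3.8514*I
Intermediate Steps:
C = -283/3 (C = -1 + (208 - 1*488)/3 = -1 + (208 - 488)/3 = -1 + (⅓)*(-280) = -1 - 280/3 = -283/3 ≈ -94.333)
u(b, H) = 72 + H/4 (u(b, H) = 3*(-24/(-1) + H/12) = 3*(-24*(-1) + H*(1/12)) = 3*(24 + H/12) = 72 + H/4)
√(u(45, -J(-5, 0)) + C) = √((72 + (-6*(-5))/4) - 283/3) = √((72 + (-1*(-30))/4) - 283/3) = √((72 + (¼)*30) - 283/3) = √((72 + 15/2) - 283/3) = √(159/2 - 283/3) = √(-89/6) = I*√534/6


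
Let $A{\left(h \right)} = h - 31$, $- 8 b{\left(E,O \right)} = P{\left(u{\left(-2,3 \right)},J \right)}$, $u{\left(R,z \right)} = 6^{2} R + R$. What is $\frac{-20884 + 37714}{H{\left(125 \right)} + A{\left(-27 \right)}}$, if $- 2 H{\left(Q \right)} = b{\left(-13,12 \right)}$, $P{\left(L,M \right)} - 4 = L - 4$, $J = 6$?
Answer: $- \frac{44880}{167} \approx -268.74$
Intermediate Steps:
$u{\left(R,z \right)} = 37 R$ ($u{\left(R,z \right)} = 36 R + R = 37 R$)
$P{\left(L,M \right)} = L$ ($P{\left(L,M \right)} = 4 + \left(L - 4\right) = 4 + \left(-4 + L\right) = L$)
$b{\left(E,O \right)} = \frac{37}{4}$ ($b{\left(E,O \right)} = - \frac{37 \left(-2\right)}{8} = \left(- \frac{1}{8}\right) \left(-74\right) = \frac{37}{4}$)
$A{\left(h \right)} = -31 + h$ ($A{\left(h \right)} = h - 31 = -31 + h$)
$H{\left(Q \right)} = - \frac{37}{8}$ ($H{\left(Q \right)} = \left(- \frac{1}{2}\right) \frac{37}{4} = - \frac{37}{8}$)
$\frac{-20884 + 37714}{H{\left(125 \right)} + A{\left(-27 \right)}} = \frac{-20884 + 37714}{- \frac{37}{8} - 58} = \frac{16830}{- \frac{37}{8} - 58} = \frac{16830}{- \frac{501}{8}} = 16830 \left(- \frac{8}{501}\right) = - \frac{44880}{167}$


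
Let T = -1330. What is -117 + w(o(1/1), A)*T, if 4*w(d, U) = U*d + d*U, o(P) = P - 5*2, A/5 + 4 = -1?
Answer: -149742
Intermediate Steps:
A = -25 (A = -20 + 5*(-1) = -20 - 5 = -25)
o(P) = -10 + P (o(P) = P - 10 = -10 + P)
w(d, U) = U*d/2 (w(d, U) = (U*d + d*U)/4 = (U*d + U*d)/4 = (2*U*d)/4 = U*d/2)
-117 + w(o(1/1), A)*T = -117 + ((½)*(-25)*(-10 + 1/1))*(-1330) = -117 + ((½)*(-25)*(-10 + 1))*(-1330) = -117 + ((½)*(-25)*(-9))*(-1330) = -117 + (225/2)*(-1330) = -117 - 149625 = -149742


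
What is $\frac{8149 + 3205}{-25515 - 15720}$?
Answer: $- \frac{11354}{41235} \approx -0.27535$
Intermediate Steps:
$\frac{8149 + 3205}{-25515 - 15720} = \frac{11354}{-25515 - 15720} = \frac{11354}{-41235} = 11354 \left(- \frac{1}{41235}\right) = - \frac{11354}{41235}$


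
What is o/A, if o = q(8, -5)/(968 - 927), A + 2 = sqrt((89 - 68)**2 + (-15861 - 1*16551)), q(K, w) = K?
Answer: -16/1310975 - 8*I*sqrt(31971)/1310975 ≈ -1.2205e-5 - 0.0010911*I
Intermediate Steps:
A = -2 + I*sqrt(31971) (A = -2 + sqrt((89 - 68)**2 + (-15861 - 1*16551)) = -2 + sqrt(21**2 + (-15861 - 16551)) = -2 + sqrt(441 - 32412) = -2 + sqrt(-31971) = -2 + I*sqrt(31971) ≈ -2.0 + 178.8*I)
o = 8/41 (o = 8/(968 - 927) = 8/41 ≈ 0.19512)
o/A = 8/(41*(-2 + I*sqrt(31971)))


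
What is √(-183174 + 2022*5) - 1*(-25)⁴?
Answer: -390625 + 2*I*√43266 ≈ -3.9063e+5 + 416.01*I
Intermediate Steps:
√(-183174 + 2022*5) - 1*(-25)⁴ = √(-183174 + 10110) - 1*390625 = √(-173064) - 390625 = 2*I*√43266 - 390625 = -390625 + 2*I*√43266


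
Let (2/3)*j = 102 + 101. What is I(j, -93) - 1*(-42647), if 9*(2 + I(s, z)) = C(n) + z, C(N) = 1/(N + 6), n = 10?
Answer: 6139393/144 ≈ 42635.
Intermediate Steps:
j = 609/2 (j = 3*(102 + 101)/2 = (3/2)*203 = 609/2 ≈ 304.50)
C(N) = 1/(6 + N)
I(s, z) = -287/144 + z/9 (I(s, z) = -2 + (1/(6 + 10) + z)/9 = -2 + (1/16 + z)/9 = -2 + (1/144 + z/9) = -287/144 + z/9)
I(j, -93) - 1*(-42647) = (-287/144 + (⅑)*(-93)) - 1*(-42647) = (-287/144 - 31/3) + 42647 = -1775/144 + 42647 = 6139393/144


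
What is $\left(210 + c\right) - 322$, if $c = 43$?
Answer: $-69$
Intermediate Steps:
$\left(210 + c\right) - 322 = \left(210 + 43\right) - 322 = 253 - 322 = -69$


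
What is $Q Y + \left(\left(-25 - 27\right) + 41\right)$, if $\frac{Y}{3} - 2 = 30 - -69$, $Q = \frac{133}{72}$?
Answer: $\frac{13169}{24} \approx 548.71$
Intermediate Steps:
$Q = \frac{133}{72}$ ($Q = 133 \cdot \frac{1}{72} = \frac{133}{72} \approx 1.8472$)
$Y = 303$ ($Y = 6 + 3 \left(30 - -69\right) = 6 + 3 \left(30 + 69\right) = 6 + 3 \cdot 99 = 6 + 297 = 303$)
$Q Y + \left(\left(-25 - 27\right) + 41\right) = \frac{133}{72} \cdot 303 + \left(\left(-25 - 27\right) + 41\right) = \frac{13433}{24} + \left(-52 + 41\right) = \frac{13433}{24} - 11 = \frac{13169}{24}$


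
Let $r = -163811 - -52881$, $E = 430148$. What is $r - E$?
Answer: $-541078$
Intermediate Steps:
$r = -110930$ ($r = -163811 + 52881 = -110930$)
$r - E = -110930 - 430148 = -541078$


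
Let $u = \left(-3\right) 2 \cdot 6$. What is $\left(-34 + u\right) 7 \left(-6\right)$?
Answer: $2940$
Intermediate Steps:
$u = -36$ ($u = \left(-6\right) 6 = -36$)
$\left(-34 + u\right) 7 \left(-6\right) = \left(-34 - 36\right) 7 \left(-6\right) = \left(-70\right) \left(-42\right) = 2940$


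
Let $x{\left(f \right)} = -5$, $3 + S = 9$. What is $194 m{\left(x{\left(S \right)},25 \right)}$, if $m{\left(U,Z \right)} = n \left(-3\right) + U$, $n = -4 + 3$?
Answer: $-388$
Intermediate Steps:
$S = 6$ ($S = -3 + 9 = 6$)
$n = -1$
$m{\left(U,Z \right)} = 3 + U$ ($m{\left(U,Z \right)} = \left(-1\right) \left(-3\right) + U = 3 + U$)
$194 m{\left(x{\left(S \right)},25 \right)} = 194 \left(3 - 5\right) = 194 \left(-2\right) = -388$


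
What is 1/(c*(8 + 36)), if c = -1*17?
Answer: -1/748 ≈ -0.0013369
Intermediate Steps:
c = -17
1/(c*(8 + 36)) = 1/(-17*(8 + 36)) = 1/(-17*44) = 1/(-748) = -1/748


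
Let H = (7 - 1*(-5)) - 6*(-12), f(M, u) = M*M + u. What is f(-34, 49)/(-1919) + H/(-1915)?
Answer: -2468771/3674885 ≈ -0.67180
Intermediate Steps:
f(M, u) = u + M² (f(M, u) = M² + u = u + M²)
H = 84 (H = (7 + 5) + 72 = 12 + 72 = 84)
f(-34, 49)/(-1919) + H/(-1915) = (49 + (-34)²)/(-1919) + 84/(-1915) = (49 + 1156)*(-1/1919) + 84*(-1/1915) = 1205*(-1/1919) - 84/1915 = -1205/1919 - 84/1915 = -2468771/3674885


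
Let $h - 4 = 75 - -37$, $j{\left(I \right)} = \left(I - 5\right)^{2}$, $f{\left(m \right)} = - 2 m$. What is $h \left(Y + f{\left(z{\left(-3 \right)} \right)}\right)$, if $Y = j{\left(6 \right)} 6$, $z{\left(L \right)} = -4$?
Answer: $1624$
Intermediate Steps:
$j{\left(I \right)} = \left(-5 + I\right)^{2}$
$Y = 6$ ($Y = \left(-5 + 6\right)^{2} \cdot 6 = 1^{2} \cdot 6 = 1 \cdot 6 = 6$)
$h = 116$ ($h = 4 + \left(75 - -37\right) = 4 + \left(75 + 37\right) = 4 + 112 = 116$)
$h \left(Y + f{\left(z{\left(-3 \right)} \right)}\right) = 116 \left(6 - -8\right) = 116 \left(6 + 8\right) = 116 \cdot 14 = 1624$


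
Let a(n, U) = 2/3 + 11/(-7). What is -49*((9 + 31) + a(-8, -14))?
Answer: -5747/3 ≈ -1915.7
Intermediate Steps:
a(n, U) = -19/21 (a(n, U) = 2*(⅓) + 11*(-⅐) = ⅔ - 11/7 = -19/21)
-49*((9 + 31) + a(-8, -14)) = -49*((9 + 31) - 19/21) = -49*(40 - 19/21) = -49*821/21 = -5747/3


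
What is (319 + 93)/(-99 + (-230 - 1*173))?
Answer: -206/251 ≈ -0.82072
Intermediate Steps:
(319 + 93)/(-99 + (-230 - 1*173)) = 412/(-99 + (-230 - 173)) = 412/(-99 - 403) = 412/(-502) = 412*(-1/502) = -206/251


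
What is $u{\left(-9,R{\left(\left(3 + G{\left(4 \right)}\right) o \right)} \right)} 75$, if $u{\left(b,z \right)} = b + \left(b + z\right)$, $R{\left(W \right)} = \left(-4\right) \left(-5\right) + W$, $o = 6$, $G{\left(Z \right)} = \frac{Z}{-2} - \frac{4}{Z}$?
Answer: $150$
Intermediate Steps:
$G{\left(Z \right)} = - \frac{4}{Z} - \frac{Z}{2}$ ($G{\left(Z \right)} = Z \left(- \frac{1}{2}\right) - \frac{4}{Z} = - \frac{Z}{2} - \frac{4}{Z} = - \frac{4}{Z} - \frac{Z}{2}$)
$R{\left(W \right)} = 20 + W$
$u{\left(b,z \right)} = z + 2 b$
$u{\left(-9,R{\left(\left(3 + G{\left(4 \right)}\right) o \right)} \right)} 75 = \left(\left(20 + \left(3 - \left(2 + \frac{4}{4}\right)\right) 6\right) + 2 \left(-9\right)\right) 75 = \left(\left(20 + \left(3 - 3\right) 6\right) - 18\right) 75 = \left(\left(20 + 0 \cdot 6\right) - 18\right) 75 = \left(\left(20 + 0\right) - 18\right) 75 = \left(20 - 18\right) 75 = 2 \cdot 75 = 150$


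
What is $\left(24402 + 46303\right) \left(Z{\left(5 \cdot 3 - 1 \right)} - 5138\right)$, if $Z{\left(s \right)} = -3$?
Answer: $-363494405$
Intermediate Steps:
$\left(24402 + 46303\right) \left(Z{\left(5 \cdot 3 - 1 \right)} - 5138\right) = \left(24402 + 46303\right) \left(-3 - 5138\right) = 70705 \left(-5141\right) = -363494405$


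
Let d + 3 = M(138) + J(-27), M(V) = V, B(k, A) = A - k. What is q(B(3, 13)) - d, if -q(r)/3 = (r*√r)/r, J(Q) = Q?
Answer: -108 - 3*√10 ≈ -117.49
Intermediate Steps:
q(r) = -3*√r (q(r) = -3*r*√r/r = -3*r^(3/2)/r = -3*√r)
d = 108 (d = -3 + (138 - 27) = -3 + 111 = 108)
q(B(3, 13)) - d = -3*√(13 - 1*3) - 1*108 = -3*√(13 - 3) - 108 = -3*√10 - 108 = -108 - 3*√10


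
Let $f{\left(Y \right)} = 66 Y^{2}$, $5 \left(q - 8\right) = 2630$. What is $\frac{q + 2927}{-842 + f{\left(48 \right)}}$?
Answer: $\frac{3461}{151222} \approx 0.022887$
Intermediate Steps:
$q = 534$ ($q = 8 + \frac{1}{5} \cdot 2630 = 8 + 526 = 534$)
$\frac{q + 2927}{-842 + f{\left(48 \right)}} = \frac{534 + 2927}{-842 + 66 \cdot 48^{2}} = \frac{3461}{-842 + 66 \cdot 2304} = \frac{3461}{-842 + 152064} = \frac{3461}{151222}$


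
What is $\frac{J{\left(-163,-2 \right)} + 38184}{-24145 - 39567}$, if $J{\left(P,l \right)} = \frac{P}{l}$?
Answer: $- \frac{76531}{127424} \approx -0.6006$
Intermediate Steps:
$\frac{J{\left(-163,-2 \right)} + 38184}{-24145 - 39567} = \frac{- \frac{163}{-2} + 38184}{-24145 - 39567} = \frac{\left(-163\right) \left(- \frac{1}{2}\right) + 38184}{-63712} = \left(\frac{163}{2} + 38184\right) \left(- \frac{1}{63712}\right) = \frac{76531}{2} \left(- \frac{1}{63712}\right) = - \frac{76531}{127424}$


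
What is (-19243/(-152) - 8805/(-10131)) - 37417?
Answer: -19140866037/513304 ≈ -37290.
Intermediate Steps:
(-19243/(-152) - 8805/(-10131)) - 37417 = (-19243*(-1/152) - 8805*(-1/10131)) - 37417 = (19243/152 + 2935/3377) - 37417 = 65429731/513304 - 37417 = -19140866037/513304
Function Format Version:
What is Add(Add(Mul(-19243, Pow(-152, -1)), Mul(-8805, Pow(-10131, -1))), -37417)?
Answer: Rational(-19140866037, 513304) ≈ -37290.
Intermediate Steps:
Add(Add(Mul(-19243, Pow(-152, -1)), Mul(-8805, Pow(-10131, -1))), -37417) = Add(Add(Mul(-19243, Rational(-1, 152)), Mul(-8805, Rational(-1, 10131))), -37417) = Add(Add(Rational(19243, 152), Rational(2935, 3377)), -37417) = Add(Rational(65429731, 513304), -37417) = Rational(-19140866037, 513304)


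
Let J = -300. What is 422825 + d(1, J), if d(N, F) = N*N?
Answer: 422826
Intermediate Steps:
d(N, F) = N²
422825 + d(1, J) = 422825 + 1² = 422825 + 1 = 422826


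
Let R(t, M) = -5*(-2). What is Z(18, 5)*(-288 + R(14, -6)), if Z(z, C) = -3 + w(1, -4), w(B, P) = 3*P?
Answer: 4170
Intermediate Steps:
R(t, M) = 10
Z(z, C) = -15 (Z(z, C) = -3 + 3*(-4) = -3 - 12 = -15)
Z(18, 5)*(-288 + R(14, -6)) = -15*(-288 + 10) = -15*(-278) = 4170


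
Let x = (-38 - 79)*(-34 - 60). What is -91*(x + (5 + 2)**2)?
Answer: -1005277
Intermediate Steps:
x = 10998 (x = -117*(-94) = 10998)
-91*(x + (5 + 2)**2) = -91*(10998 + (5 + 2)**2) = -91*(10998 + 7**2) = -91*(10998 + 49) = -91*11047 = -1005277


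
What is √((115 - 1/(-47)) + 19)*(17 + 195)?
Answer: 212*√296053/47 ≈ 2454.3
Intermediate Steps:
√((115 - 1/(-47)) + 19)*(17 + 195) = √((115 - 1*(-1/47)) + 19)*212 = √((115 + 1/47) + 19)*212 = √(5406/47 + 19)*212 = √(6299/47)*212 = (√296053/47)*212 = 212*√296053/47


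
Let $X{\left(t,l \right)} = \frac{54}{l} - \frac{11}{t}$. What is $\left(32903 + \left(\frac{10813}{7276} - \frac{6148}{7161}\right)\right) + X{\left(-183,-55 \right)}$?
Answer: $\frac{174291643004527}{5297182660} \approx 32903.0$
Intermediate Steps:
$X{\left(t,l \right)} = - \frac{11}{t} + \frac{54}{l}$
$\left(32903 + \left(\frac{10813}{7276} - \frac{6148}{7161}\right)\right) + X{\left(-183,-55 \right)} = \left(32903 + \left(\frac{10813}{7276} - \frac{6148}{7161}\right)\right) + \left(- \frac{11}{-183} + \frac{54}{-55}\right) = \left(32903 + \left(10813 \cdot \frac{1}{7276} - \frac{6148}{7161}\right)\right) + \left(\left(-11\right) \left(- \frac{1}{183}\right) + 54 \left(- \frac{1}{55}\right)\right) = \left(32903 + \left(\frac{10813}{7276} - \frac{6148}{7161}\right)\right) + \left(\frac{11}{183} - \frac{54}{55}\right) = \left(32903 + \frac{32699045}{52103436}\right) - \frac{9277}{10065} = \frac{1714392053753}{52103436} - \frac{9277}{10065} = \frac{174291643004527}{5297182660}$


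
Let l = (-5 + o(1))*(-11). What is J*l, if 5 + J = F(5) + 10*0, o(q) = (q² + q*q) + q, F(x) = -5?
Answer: -220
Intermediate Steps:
o(q) = q + 2*q² (o(q) = (q² + q²) + q = 2*q² + q = q + 2*q²)
l = 22 (l = (-5 + 1*(1 + 2*1))*(-11) = (-5 + 1*(1 + 2))*(-11) = (-5 + 1*3)*(-11) = (-5 + 3)*(-11) = -2*(-11) = 22)
J = -10 (J = -5 + (-5 + 10*0) = -5 + (-5 + 0) = -5 - 5 = -10)
J*l = -10*22 = -220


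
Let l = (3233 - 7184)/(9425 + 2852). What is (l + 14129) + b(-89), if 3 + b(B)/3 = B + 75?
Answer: 172831655/12277 ≈ 14078.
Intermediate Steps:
l = -3951/12277 ≈ -0.32182
b(B) = 216 + 3*B (b(B) = -9 + 3*(B + 75) = -9 + 3*(75 + B) = -9 + (225 + 3*B) = 216 + 3*B)
(l + 14129) + b(-89) = (-3951/12277 + 14129) + (216 + 3*(-89)) = 173457782/12277 + (216 - 267) = 173457782/12277 - 51 = 172831655/12277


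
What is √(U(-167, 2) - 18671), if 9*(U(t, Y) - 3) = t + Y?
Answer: I*√168177/3 ≈ 136.7*I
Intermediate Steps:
U(t, Y) = 3 + Y/9 + t/9 (U(t, Y) = 3 + (t + Y)/9 = 3 + (Y + t)/9 = 3 + (Y/9 + t/9) = 3 + Y/9 + t/9)
√(U(-167, 2) - 18671) = √((3 + (⅑)*2 + (⅑)*(-167)) - 18671) = √((3 + 2/9 - 167/9) - 18671) = √(-46/3 - 18671) = √(-56059/3) = I*√168177/3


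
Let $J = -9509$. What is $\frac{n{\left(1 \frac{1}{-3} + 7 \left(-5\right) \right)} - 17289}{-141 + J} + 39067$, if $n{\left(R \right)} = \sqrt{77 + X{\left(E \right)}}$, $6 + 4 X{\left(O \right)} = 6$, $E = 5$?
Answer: $\frac{377013839}{9650} - \frac{\sqrt{77}}{9650} \approx 39069.0$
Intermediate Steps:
$X{\left(O \right)} = 0$ ($X{\left(O \right)} = - \frac{3}{2} + \frac{1}{4} \cdot 6 = - \frac{3}{2} + \frac{3}{2} = 0$)
$n{\left(R \right)} = \sqrt{77}$ ($n{\left(R \right)} = \sqrt{77 + 0} = \sqrt{77}$)
$\frac{n{\left(1 \frac{1}{-3} + 7 \left(-5\right) \right)} - 17289}{-141 + J} + 39067 = \frac{\sqrt{77} - 17289}{-141 - 9509} + 39067 = \frac{-17289 + \sqrt{77}}{-9650} + 39067 = \left(-17289 + \sqrt{77}\right) \left(- \frac{1}{9650}\right) + 39067 = \left(\frac{17289}{9650} - \frac{\sqrt{77}}{9650}\right) + 39067 = \frac{377013839}{9650} - \frac{\sqrt{77}}{9650}$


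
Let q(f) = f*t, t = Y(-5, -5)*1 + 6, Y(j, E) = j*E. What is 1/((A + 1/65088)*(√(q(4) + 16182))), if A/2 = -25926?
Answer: -32544*√16306/27515910075175 ≈ -1.5103e-7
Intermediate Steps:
Y(j, E) = E*j
A = -51852 (A = 2*(-25926) = -51852)
t = 31 (t = -5*(-5)*1 + 6 = 25*1 + 6 = 25 + 6 = 31)
q(f) = 31*f (q(f) = f*31 = 31*f)
1/((A + 1/65088)*(√(q(4) + 16182))) = 1/((-51852 + 1/65088)*(√(31*4 + 16182))) = 1/((-51852 + 1/65088)*(√(124 + 16182))) = 1/((-3374942975/65088)*(√16306)) = -32544*√16306/27515910075175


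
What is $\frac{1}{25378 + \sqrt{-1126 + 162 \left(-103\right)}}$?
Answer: $\frac{12689}{322030348} - \frac{i \sqrt{4453}}{322030348} \approx 3.9403 \cdot 10^{-5} - 2.0722 \cdot 10^{-7} i$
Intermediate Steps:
$\frac{1}{25378 + \sqrt{-1126 + 162 \left(-103\right)}} = \frac{1}{25378 + \sqrt{-1126 - 16686}} = \frac{1}{25378 + \sqrt{-17812}} = \frac{1}{25378 + 2 i \sqrt{4453}}$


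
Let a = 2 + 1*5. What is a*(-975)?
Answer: -6825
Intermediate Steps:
a = 7 (a = 2 + 5 = 7)
a*(-975) = 7*(-975) = -6825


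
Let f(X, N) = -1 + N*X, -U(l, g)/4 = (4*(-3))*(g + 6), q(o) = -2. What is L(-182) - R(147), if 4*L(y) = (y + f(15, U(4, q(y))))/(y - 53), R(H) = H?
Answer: -140877/940 ≈ -149.87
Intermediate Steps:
U(l, g) = 288 + 48*g (U(l, g) = -4*4*(-3)*(g + 6) = -(-48)*(6 + g) = -4*(-72 - 12*g) = 288 + 48*g)
L(y) = (2879 + y)/(4*(-53 + y)) (L(y) = ((y + (-1 + (288 + 48*(-2))*15))/(y - 53))/4 = ((y + (-1 + (288 - 96)*15))/(-53 + y))/4 = ((y + (-1 + 192*15))/(-53 + y))/4 = ((y + (-1 + 2880))/(-53 + y))/4 = ((y + 2879)/(-53 + y))/4 = ((2879 + y)/(-53 + y))/4 = (2879 + y)/(4*(-53 + y)))
L(-182) - R(147) = (2879 - 182)/(4*(-53 - 182)) - 1*147 = (¼)*2697/(-235) - 147 = (¼)*(-1/235)*2697 - 147 = -2697/940 - 147 = -140877/940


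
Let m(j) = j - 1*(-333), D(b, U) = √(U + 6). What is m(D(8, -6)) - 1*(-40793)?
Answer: 41126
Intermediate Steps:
D(b, U) = √(6 + U)
m(j) = 333 + j (m(j) = j + 333 = 333 + j)
m(D(8, -6)) - 1*(-40793) = (333 + √(6 - 6)) - 1*(-40793) = (333 + √0) + 40793 = (333 + 0) + 40793 = 333 + 40793 = 41126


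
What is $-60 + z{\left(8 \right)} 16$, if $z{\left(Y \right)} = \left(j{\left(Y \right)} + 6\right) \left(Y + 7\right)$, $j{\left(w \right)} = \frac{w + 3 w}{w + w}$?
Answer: $1860$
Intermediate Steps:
$j{\left(w \right)} = 2$ ($j{\left(w \right)} = \frac{4 w}{2 w} = 4 w \frac{1}{2 w} = 2$)
$z{\left(Y \right)} = 56 + 8 Y$ ($z{\left(Y \right)} = \left(2 + 6\right) \left(Y + 7\right) = 8 \left(7 + Y\right) = 56 + 8 Y$)
$-60 + z{\left(8 \right)} 16 = -60 + \left(56 + 8 \cdot 8\right) 16 = -60 + \left(56 + 64\right) 16 = -60 + 120 \cdot 16 = -60 + 1920 = 1860$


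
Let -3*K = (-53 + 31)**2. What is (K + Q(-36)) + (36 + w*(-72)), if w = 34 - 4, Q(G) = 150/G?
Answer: -4579/2 ≈ -2289.5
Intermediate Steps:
w = 30
K = -484/3 (K = -(-53 + 31)**2/3 = -1/3*(-22)**2 = -1/3*484 = -484/3 ≈ -161.33)
(K + Q(-36)) + (36 + w*(-72)) = (-484/3 + 150/(-36)) + (36 + 30*(-72)) = (-484/3 + 150*(-1/36)) + (36 - 2160) = (-484/3 - 25/6) - 2124 = -331/2 - 2124 = -4579/2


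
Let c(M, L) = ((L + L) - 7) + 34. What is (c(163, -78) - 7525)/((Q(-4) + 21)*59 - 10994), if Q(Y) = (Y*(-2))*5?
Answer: 7654/7395 ≈ 1.0350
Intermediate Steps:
c(M, L) = 27 + 2*L (c(M, L) = (2*L - 7) + 34 = (-7 + 2*L) + 34 = 27 + 2*L)
Q(Y) = -10*Y (Q(Y) = -2*Y*5 = -10*Y)
(c(163, -78) - 7525)/((Q(-4) + 21)*59 - 10994) = ((27 + 2*(-78)) - 7525)/((-10*(-4) + 21)*59 - 10994) = ((27 - 156) - 7525)/((40 + 21)*59 - 10994) = (-129 - 7525)/(61*59 - 10994) = -7654/(3599 - 10994) = -7654/(-7395) = -7654*(-1/7395) = 7654/7395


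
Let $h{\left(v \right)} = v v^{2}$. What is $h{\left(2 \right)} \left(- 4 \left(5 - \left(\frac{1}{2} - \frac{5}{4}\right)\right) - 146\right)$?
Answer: $-1352$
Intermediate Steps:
$h{\left(v \right)} = v^{3}$
$h{\left(2 \right)} \left(- 4 \left(5 - \left(\frac{1}{2} - \frac{5}{4}\right)\right) - 146\right) = 2^{3} \left(- 4 \left(5 - \left(\frac{1}{2} - \frac{5}{4}\right)\right) - 146\right) = 8 \left(- 4 \left(5 - - \frac{3}{4}\right) - 146\right) = 8 \left(- 4 \left(5 + \left(- \frac{1}{2} + \frac{5}{4}\right)\right) - 146\right) = 8 \left(- 4 \left(5 + \frac{3}{4}\right) - 146\right) = 8 \left(\left(-4\right) \frac{23}{4} - 146\right) = 8 \left(-23 - 146\right) = 8 \left(-169\right) = -1352$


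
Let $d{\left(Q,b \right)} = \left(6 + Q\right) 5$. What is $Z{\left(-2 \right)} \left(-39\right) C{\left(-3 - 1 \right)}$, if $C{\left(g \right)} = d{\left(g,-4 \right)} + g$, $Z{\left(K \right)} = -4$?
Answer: $936$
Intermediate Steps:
$d{\left(Q,b \right)} = 30 + 5 Q$
$C{\left(g \right)} = 30 + 6 g$ ($C{\left(g \right)} = \left(30 + 5 g\right) + g = 30 + 6 g$)
$Z{\left(-2 \right)} \left(-39\right) C{\left(-3 - 1 \right)} = \left(-4\right) \left(-39\right) \left(30 + 6 \left(-3 - 1\right)\right) = 156 \left(30 + 6 \left(-4\right)\right) = 156 \left(30 - 24\right) = 156 \cdot 6 = 936$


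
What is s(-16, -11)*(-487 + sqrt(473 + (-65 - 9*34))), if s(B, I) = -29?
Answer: 14123 - 29*sqrt(102) ≈ 13830.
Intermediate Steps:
s(-16, -11)*(-487 + sqrt(473 + (-65 - 9*34))) = -29*(-487 + sqrt(473 + (-65 - 9*34))) = -29*(-487 + sqrt(473 + (-65 - 306))) = -29*(-487 + sqrt(473 - 371)) = -29*(-487 + sqrt(102)) = 14123 - 29*sqrt(102)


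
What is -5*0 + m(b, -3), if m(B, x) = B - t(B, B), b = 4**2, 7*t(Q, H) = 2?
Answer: 110/7 ≈ 15.714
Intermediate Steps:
t(Q, H) = 2/7 (t(Q, H) = (1/7)*2 = 2/7)
b = 16
m(B, x) = -2/7 + B (m(B, x) = B - 1*2/7 = B - 2/7 = -2/7 + B)
-5*0 + m(b, -3) = -5*0 + (-2/7 + 16) = 0 + 110/7 = 110/7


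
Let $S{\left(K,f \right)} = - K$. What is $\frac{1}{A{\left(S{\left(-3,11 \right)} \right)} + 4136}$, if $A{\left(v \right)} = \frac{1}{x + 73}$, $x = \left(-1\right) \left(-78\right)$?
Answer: $\frac{151}{624537} \approx 0.00024178$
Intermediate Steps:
$x = 78$
$A{\left(v \right)} = \frac{1}{151}$ ($A{\left(v \right)} = \frac{1}{78 + 73} = \frac{1}{151}$)
$\frac{1}{A{\left(S{\left(-3,11 \right)} \right)} + 4136} = \frac{1}{\frac{1}{151} + 4136} = \frac{1}{\frac{624537}{151}} = \frac{151}{624537}$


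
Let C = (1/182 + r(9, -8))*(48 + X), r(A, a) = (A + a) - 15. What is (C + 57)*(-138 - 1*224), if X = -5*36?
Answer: -62730618/91 ≈ -6.8935e+5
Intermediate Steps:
r(A, a) = -15 + A + a
X = -180
C = 168102/91 (C = (1/182 + (-15 + 9 - 8))*(48 - 180) = (1/182 - 14)*(-132) = -2547/182*(-132) = 168102/91 ≈ 1847.3)
(C + 57)*(-138 - 1*224) = (168102/91 + 57)*(-138 - 1*224) = 173289*(-138 - 224)/91 = (173289/91)*(-362) = -62730618/91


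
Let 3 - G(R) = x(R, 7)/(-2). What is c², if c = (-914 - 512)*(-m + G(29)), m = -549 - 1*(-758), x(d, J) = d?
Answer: 74572140241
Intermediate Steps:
m = 209 (m = -549 + 758 = 209)
G(R) = 3 + R/2 (G(R) = 3 - R/(-2) = 3 - R*(-1)/2 = 3 - (-1)*R/2 = 3 + R/2)
c = 273079 (c = (-914 - 512)*(-1*209 + (3 + (½)*29)) = -1426*(-209 + (3 + 29/2)) = -1426*(-209 + 35/2) = -1426*(-383/2) = 273079)
c² = 273079² = 74572140241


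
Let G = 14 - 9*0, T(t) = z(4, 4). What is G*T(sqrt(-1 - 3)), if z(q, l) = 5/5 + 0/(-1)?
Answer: 14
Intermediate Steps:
z(q, l) = 1 (z(q, l) = 5*(1/5) + 0*(-1) = 1 + 0 = 1)
T(t) = 1
G = 14 (G = 14 + 0 = 14)
G*T(sqrt(-1 - 3)) = 14*1 = 14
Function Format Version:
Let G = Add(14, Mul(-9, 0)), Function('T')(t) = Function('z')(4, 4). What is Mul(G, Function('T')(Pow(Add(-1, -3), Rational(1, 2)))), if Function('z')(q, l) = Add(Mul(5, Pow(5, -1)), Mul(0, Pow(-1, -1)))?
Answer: 14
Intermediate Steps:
Function('z')(q, l) = 1 (Function('z')(q, l) = Add(Mul(5, Rational(1, 5)), Mul(0, -1)) = Add(1, 0) = 1)
Function('T')(t) = 1
G = 14 (G = Add(14, 0) = 14)
Mul(G, Function('T')(Pow(Add(-1, -3), Rational(1, 2)))) = Mul(14, 1) = 14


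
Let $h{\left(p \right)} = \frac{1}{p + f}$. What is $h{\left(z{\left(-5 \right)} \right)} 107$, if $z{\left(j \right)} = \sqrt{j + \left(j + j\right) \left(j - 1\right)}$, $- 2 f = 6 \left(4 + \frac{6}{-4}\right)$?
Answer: $-642 - \frac{428 \sqrt{55}}{5} \approx -1276.8$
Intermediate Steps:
$f = - \frac{15}{2}$ ($f = - \frac{6 \left(4 + \frac{6}{-4}\right)}{2} = - \frac{6 \left(4 + 6 \left(- \frac{1}{4}\right)\right)}{2} = - \frac{6 \left(4 - \frac{3}{2}\right)}{2} = - \frac{6 \cdot \frac{5}{2}}{2} = \left(- \frac{1}{2}\right) 15 = - \frac{15}{2} \approx -7.5$)
$z{\left(j \right)} = \sqrt{j + 2 j \left(-1 + j\right)}$
$h{\left(p \right)} = \frac{1}{- \frac{15}{2} + p}$ ($h{\left(p \right)} = \frac{1}{p - \frac{15}{2}} = \frac{1}{- \frac{15}{2} + p}$)
$h{\left(z{\left(-5 \right)} \right)} 107 = \frac{2}{-15 + 2 \sqrt{- 5 \left(-1 + 2 \left(-5\right)\right)}} 107 = \frac{2}{-15 + 2 \sqrt{- 5 \left(-1 - 10\right)}} 107 = \frac{2}{-15 + 2 \sqrt{\left(-5\right) \left(-11\right)}} 107 = \frac{2}{-15 + 2 \sqrt{55}} \cdot 107 = \frac{214}{-15 + 2 \sqrt{55}}$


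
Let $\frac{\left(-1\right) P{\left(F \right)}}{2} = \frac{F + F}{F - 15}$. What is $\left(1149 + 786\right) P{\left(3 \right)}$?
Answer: $1935$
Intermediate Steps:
$P{\left(F \right)} = - \frac{4 F}{-15 + F}$ ($P{\left(F \right)} = - 2 \frac{F + F}{F - 15} = - 2 \frac{2 F}{-15 + F} = - \frac{4 F}{-15 + F}$)
$\left(1149 + 786\right) P{\left(3 \right)} = \left(1149 + 786\right) \left(\left(-4\right) 3 \frac{1}{-15 + 3}\right) = 1935 \left(\left(-4\right) 3 \frac{1}{-12}\right) = 1935 \left(\left(-4\right) 3 \left(- \frac{1}{12}\right)\right) = 1935 \cdot 1 = 1935$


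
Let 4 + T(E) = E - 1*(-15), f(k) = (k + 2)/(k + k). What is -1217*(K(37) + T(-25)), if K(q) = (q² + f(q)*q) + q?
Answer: -3435591/2 ≈ -1.7178e+6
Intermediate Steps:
f(k) = (2 + k)/(2*k) (f(k) = (2 + k)/((2*k)) = (2 + k)*(1/(2*k)) = (2 + k)/(2*k))
T(E) = 11 + E (T(E) = -4 + (E - 1*(-15)) = -4 + (E + 15) = -4 + (15 + E) = 11 + E)
K(q) = 1 + q² + 3*q/2 (K(q) = (q² + ((2 + q)/(2*q))*q) + q = (q² + (1 + q/2)) + q = (1 + q² + q/2) + q = 1 + q² + 3*q/2)
-1217*(K(37) + T(-25)) = -1217*((1 + 37² + (3/2)*37) + (11 - 25)) = -1217*((1 + 1369 + 111/2) - 14) = -1217*(2851/2 - 14) = -1217*2823/2 = -3435591/2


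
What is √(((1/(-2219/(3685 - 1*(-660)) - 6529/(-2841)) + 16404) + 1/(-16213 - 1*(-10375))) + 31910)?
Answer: 2*√12525860217148595600194947/32202883797 ≈ 219.81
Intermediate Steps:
√(((1/(-2219/(3685 - 1*(-660)) - 6529/(-2841)) + 16404) + 1/(-16213 - 1*(-10375))) + 31910) = √(((1/(-2219/(3685 + 660) - 6529*(-1/2841)) + 16404) + 1/(-16213 + 10375)) + 31910) = √(((1/(-2219/4345 + 6529/2841) + 16404) + 1/(-5838)) + 31910) = √(((1/(-2219*1/4345 + 6529/2841) + 16404) - 1/5838) + 31910) = √(((1/(-2219/4345 + 6529/2841) + 16404) - 1/5838) + 31910) = √(((1/(22064326/12344145) + 16404) - 1/5838) + 31910) = √(((12344145/22064326 + 16404) - 1/5838) + 31910) = √((361955547849/22064326 - 1/5838) + 31910) = √(528274116569534/32202883797 + 31910) = √(1555868138531804/32202883797) = 2*√12525860217148595600194947/32202883797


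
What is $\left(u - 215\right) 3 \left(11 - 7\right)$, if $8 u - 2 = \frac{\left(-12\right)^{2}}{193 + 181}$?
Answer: $- \frac{481791}{187} \approx -2576.4$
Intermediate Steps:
$u = \frac{223}{748}$ ($u = \frac{1}{4} + \frac{\left(-12\right)^{2} \frac{1}{193 + 181}}{8} = \frac{1}{4} + \frac{144 \cdot \frac{1}{374}}{8} = \frac{1}{4} + \frac{1}{8} \cdot \frac{72}{187} = \frac{1}{4} + \frac{9}{187} = \frac{223}{748} \approx 0.29813$)
$\left(u - 215\right) 3 \left(11 - 7\right) = \left(\frac{223}{748} - 215\right) 3 \left(11 - 7\right) = - \frac{160597 \cdot 3 \cdot 4}{748} = \left(- \frac{160597}{748}\right) 12 = - \frac{481791}{187}$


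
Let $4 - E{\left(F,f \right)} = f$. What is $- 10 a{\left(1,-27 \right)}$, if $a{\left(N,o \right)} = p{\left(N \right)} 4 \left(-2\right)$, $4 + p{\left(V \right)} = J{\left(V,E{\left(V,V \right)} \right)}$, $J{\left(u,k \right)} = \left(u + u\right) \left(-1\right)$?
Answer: $-480$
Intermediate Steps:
$E{\left(F,f \right)} = 4 - f$
$J{\left(u,k \right)} = - 2 u$ ($J{\left(u,k \right)} = 2 u \left(-1\right) = - 2 u$)
$p{\left(V \right)} = -4 - 2 V$
$a{\left(N,o \right)} = 32 + 16 N$ ($a{\left(N,o \right)} = \left(-4 - 2 N\right) 4 \left(-2\right) = \left(-16 - 8 N\right) \left(-2\right) = 32 + 16 N$)
$- 10 a{\left(1,-27 \right)} = - 10 \left(32 + 16 \cdot 1\right) = - 10 \left(32 + 16\right) = \left(-10\right) 48 = -480$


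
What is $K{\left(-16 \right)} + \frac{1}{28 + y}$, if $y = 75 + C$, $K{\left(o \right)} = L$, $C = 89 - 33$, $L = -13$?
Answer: $- \frac{2066}{159} \approx -12.994$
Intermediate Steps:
$C = 56$ ($C = 89 - 33 = 56$)
$K{\left(o \right)} = -13$
$y = 131$ ($y = 75 + 56 = 131$)
$K{\left(-16 \right)} + \frac{1}{28 + y} = -13 + \frac{1}{28 + 131} = -13 + \frac{1}{159} = - \frac{2066}{159}$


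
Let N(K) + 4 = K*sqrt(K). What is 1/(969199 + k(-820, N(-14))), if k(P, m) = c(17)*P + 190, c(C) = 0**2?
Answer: 1/969389 ≈ 1.0316e-6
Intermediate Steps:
N(K) = -4 + K**(3/2) (N(K) = -4 + K*sqrt(K) = -4 + K**(3/2))
c(C) = 0
k(P, m) = 190 (k(P, m) = 0*P + 190 = 0 + 190 = 190)
1/(969199 + k(-820, N(-14))) = 1/(969199 + 190) = 1/969389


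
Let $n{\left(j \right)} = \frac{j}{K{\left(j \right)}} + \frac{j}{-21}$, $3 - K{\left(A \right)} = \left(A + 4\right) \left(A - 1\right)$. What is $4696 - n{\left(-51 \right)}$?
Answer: $\frac{80198698}{17087} \approx 4693.5$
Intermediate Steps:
$K{\left(A \right)} = 3 - \left(-1 + A\right) \left(4 + A\right)$ ($K{\left(A \right)} = 3 - \left(A + 4\right) \left(A - 1\right) = 3 - \left(4 + A\right) \left(-1 + A\right) = 3 - \left(-1 + A\right) \left(4 + A\right)$)
$n{\left(j \right)} = - \frac{j}{21} + \frac{j}{7 - j^{2} - 3 j}$ ($n{\left(j \right)} = \frac{j}{7 - j^{2} - 3 j} + \frac{j}{-21} = \frac{j}{7 - j^{2} - 3 j} + j \left(- \frac{1}{21}\right) = \frac{j}{7 - j^{2} - 3 j} - \frac{j}{21} = - \frac{j}{21} + \frac{j}{7 - j^{2} - 3 j}$)
$4696 - n{\left(-51 \right)} = 4696 - \frac{1}{21} \left(-51\right) \frac{1}{-7 + \left(-51\right)^{2} + 3 \left(-51\right)} \left(-14 - \left(-51\right)^{2} - -153\right) = 4696 - \frac{1}{21} \left(-51\right) \frac{1}{-7 + 2601 - 153} \left(-14 - 2601 + 153\right) = 4696 - \frac{1}{21} \left(-51\right) \frac{1}{2441} \left(-14 - 2601 + 153\right) = 4696 - \frac{1}{21} \left(-51\right) \frac{1}{2441} \left(-2462\right) = 4696 - \frac{41854}{17087} = \frac{80198698}{17087}$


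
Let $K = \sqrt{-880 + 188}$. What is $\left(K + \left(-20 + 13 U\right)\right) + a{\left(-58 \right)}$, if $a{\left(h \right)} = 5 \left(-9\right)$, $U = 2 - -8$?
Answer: $65 + 2 i \sqrt{173} \approx 65.0 + 26.306 i$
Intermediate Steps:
$U = 10$ ($U = 2 + 8 = 10$)
$a{\left(h \right)} = -45$
$K = 2 i \sqrt{173}$ ($K = \sqrt{-692} = 2 i \sqrt{173} \approx 26.306 i$)
$\left(K + \left(-20 + 13 U\right)\right) + a{\left(-58 \right)} = \left(2 i \sqrt{173} + \left(-20 + 13 \cdot 10\right)\right) - 45 = \left(2 i \sqrt{173} + \left(-20 + 130\right)\right) - 45 = \left(2 i \sqrt{173} + 110\right) - 45 = \left(110 + 2 i \sqrt{173}\right) - 45 = 65 + 2 i \sqrt{173}$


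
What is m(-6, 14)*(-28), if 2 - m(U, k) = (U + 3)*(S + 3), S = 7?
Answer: -896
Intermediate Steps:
m(U, k) = -28 - 10*U (m(U, k) = 2 - (U + 3)*(7 + 3) = 2 - (3 + U)*10 = 2 - (30 + 10*U) = 2 + (-30 - 10*U) = -28 - 10*U)
m(-6, 14)*(-28) = (-28 - 10*(-6))*(-28) = (-28 + 60)*(-28) = 32*(-28) = -896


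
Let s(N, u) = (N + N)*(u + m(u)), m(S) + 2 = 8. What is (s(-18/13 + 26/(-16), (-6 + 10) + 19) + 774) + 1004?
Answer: 83379/52 ≈ 1603.4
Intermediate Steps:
m(S) = 6 (m(S) = -2 + 8 = 6)
s(N, u) = 2*N*(6 + u) (s(N, u) = (N + N)*(u + 6) = (2*N)*(6 + u) = 2*N*(6 + u))
(s(-18/13 + 26/(-16), (-6 + 10) + 19) + 774) + 1004 = (2*(-18/13 + 26/(-16))*(6 + ((-6 + 10) + 19)) + 774) + 1004 = (2*(-18*1/13 + 26*(-1/16))*(6 + (4 + 19)) + 774) + 1004 = (2*(-18/13 - 13/8)*(6 + 23) + 774) + 1004 = (2*(-313/104)*29 + 774) + 1004 = (-9077/52 + 774) + 1004 = 31171/52 + 1004 = 83379/52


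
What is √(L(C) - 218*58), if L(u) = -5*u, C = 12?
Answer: 4*I*√794 ≈ 112.71*I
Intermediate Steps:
√(L(C) - 218*58) = √(-5*12 - 218*58) = √(-60 - 12644) = √(-12704) = 4*I*√794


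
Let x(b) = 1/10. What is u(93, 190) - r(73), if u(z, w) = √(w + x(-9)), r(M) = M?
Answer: -73 + √19010/10 ≈ -59.212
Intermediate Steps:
x(b) = ⅒
u(z, w) = √(⅒ + w) (u(z, w) = √(w + ⅒) = √(⅒ + w))
u(93, 190) - r(73) = √(10 + 100*190)/10 - 1*73 = √(10 + 19000)/10 - 73 = √19010/10 - 73 = -73 + √19010/10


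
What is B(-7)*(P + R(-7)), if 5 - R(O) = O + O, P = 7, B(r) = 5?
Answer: 130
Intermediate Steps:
R(O) = 5 - 2*O (R(O) = 5 - (O + O) = 5 - 2*O)
B(-7)*(P + R(-7)) = 5*(7 + (5 - 2*(-7))) = 5*(7 + (5 + 14)) = 5*(7 + 19) = 5*26 = 130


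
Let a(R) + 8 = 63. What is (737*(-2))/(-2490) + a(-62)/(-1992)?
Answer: 5621/9960 ≈ 0.56436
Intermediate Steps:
a(R) = 55 (a(R) = -8 + 63 = 55)
(737*(-2))/(-2490) + a(-62)/(-1992) = (737*(-2))/(-2490) + 55/(-1992) = -1474*(-1/2490) + 55*(-1/1992) = 737/1245 - 55/1992 = 5621/9960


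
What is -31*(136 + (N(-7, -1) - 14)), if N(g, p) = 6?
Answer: -3968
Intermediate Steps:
-31*(136 + (N(-7, -1) - 14)) = -31*(136 + (6 - 14)) = -31*(136 - 8) = -31*128 = -3968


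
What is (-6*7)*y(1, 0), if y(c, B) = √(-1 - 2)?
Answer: -42*I*√3 ≈ -72.746*I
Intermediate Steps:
y(c, B) = I*√3 (y(c, B) = √(-3) = I*√3)
(-6*7)*y(1, 0) = (-6*7)*(I*√3) = -42*I*√3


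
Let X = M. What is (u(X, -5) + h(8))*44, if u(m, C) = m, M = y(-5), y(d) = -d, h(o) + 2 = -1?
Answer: 88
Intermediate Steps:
h(o) = -3 (h(o) = -2 - 1 = -3)
M = 5 (M = -1*(-5) = 5)
X = 5
(u(X, -5) + h(8))*44 = (5 - 3)*44 = 2*44 = 88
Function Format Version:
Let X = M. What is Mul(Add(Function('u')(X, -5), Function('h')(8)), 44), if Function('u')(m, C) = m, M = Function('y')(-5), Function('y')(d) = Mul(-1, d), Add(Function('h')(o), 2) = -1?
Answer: 88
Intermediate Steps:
Function('h')(o) = -3 (Function('h')(o) = Add(-2, -1) = -3)
M = 5 (M = Mul(-1, -5) = 5)
X = 5
Mul(Add(Function('u')(X, -5), Function('h')(8)), 44) = Mul(Add(5, -3), 44) = Mul(2, 44) = 88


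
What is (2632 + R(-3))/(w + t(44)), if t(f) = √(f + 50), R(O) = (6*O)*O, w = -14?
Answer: -1106/3 - 79*√94/3 ≈ -623.98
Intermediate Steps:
R(O) = 6*O²
t(f) = √(50 + f)
(2632 + R(-3))/(w + t(44)) = (2632 + 6*(-3)²)/(-14 + √(50 + 44)) = (2632 + 6*9)/(-14 + √94) = (2632 + 54)/(-14 + √94) = 2686/(-14 + √94)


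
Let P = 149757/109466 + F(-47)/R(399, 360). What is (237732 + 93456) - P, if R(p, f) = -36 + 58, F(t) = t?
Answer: 199396503406/602063 ≈ 3.3119e+5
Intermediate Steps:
R(p, f) = 22
P = -462562/602063 (P = 149757/109466 - 47/22 = -462562/602063 ≈ -0.76830)
(237732 + 93456) - P = (237732 + 93456) - 1*(-462562/602063) = 331188 + 462562/602063 = 199396503406/602063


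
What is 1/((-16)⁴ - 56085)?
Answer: 1/9451 ≈ 0.00010581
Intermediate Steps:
1/((-16)⁴ - 56085) = 1/(65536 - 56085) = 1/9451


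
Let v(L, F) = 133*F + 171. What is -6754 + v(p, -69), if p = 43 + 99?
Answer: -15760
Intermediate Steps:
p = 142
v(L, F) = 171 + 133*F
-6754 + v(p, -69) = -6754 + (171 + 133*(-69)) = -6754 + (171 - 9177) = -6754 - 9006 = -15760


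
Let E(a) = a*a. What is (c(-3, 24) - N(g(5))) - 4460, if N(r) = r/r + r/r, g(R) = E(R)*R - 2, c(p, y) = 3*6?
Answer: -4444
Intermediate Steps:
c(p, y) = 18
E(a) = a**2
g(R) = -2 + R**3 (g(R) = R**2*R - 2 = R**3 - 2 = -2 + R**3)
N(r) = 2 (N(r) = 1 + 1 = 2)
(c(-3, 24) - N(g(5))) - 4460 = (18 - 1*2) - 4460 = (18 - 2) - 4460 = 16 - 4460 = -4444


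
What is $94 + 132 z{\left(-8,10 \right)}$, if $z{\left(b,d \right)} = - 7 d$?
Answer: $-9146$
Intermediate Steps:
$94 + 132 z{\left(-8,10 \right)} = 94 + 132 \left(\left(-7\right) 10\right) = 94 + 132 \left(-70\right) = 94 - 9240 = -9146$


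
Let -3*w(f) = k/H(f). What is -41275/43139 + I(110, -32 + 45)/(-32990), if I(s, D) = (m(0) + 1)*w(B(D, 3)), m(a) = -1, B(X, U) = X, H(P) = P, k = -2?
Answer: -41275/43139 ≈ -0.95679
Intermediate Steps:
w(f) = 2/(3*f) (w(f) = -(-2)/(3*f) = 2/(3*f))
I(s, D) = 0 (I(s, D) = (-1 + 1)*(2/(3*D)) = 0*(2/(3*D)) = 0)
-41275/43139 + I(110, -32 + 45)/(-32990) = -41275/43139 + 0/(-32990) = -41275*1/43139 + 0*(-1/32990) = -41275/43139 + 0 = -41275/43139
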